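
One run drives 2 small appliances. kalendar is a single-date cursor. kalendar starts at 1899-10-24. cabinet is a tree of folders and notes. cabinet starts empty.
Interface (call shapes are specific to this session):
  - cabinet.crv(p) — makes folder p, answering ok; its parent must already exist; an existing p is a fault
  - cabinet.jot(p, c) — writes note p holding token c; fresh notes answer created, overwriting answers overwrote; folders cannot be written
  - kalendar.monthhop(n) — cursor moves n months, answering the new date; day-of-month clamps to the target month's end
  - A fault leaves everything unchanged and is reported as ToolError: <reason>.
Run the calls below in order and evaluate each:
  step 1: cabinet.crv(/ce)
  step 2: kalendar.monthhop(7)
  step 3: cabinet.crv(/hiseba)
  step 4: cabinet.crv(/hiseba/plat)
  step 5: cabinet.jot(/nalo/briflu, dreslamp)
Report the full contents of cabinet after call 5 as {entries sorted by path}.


>>> cabinet.crv p=/ce
= ok
>>> kalendar.monthhop n=7
= 1900-05-24
>>> cabinet.crv p=/hiseba
= ok
>>> cabinet.crv p=/hiseba/plat
= ok
>>> cabinet.jot p=/nalo/briflu c=dreslamp
= ToolError: no parent

Answer: {ce/, hiseba/, hiseba/plat/}


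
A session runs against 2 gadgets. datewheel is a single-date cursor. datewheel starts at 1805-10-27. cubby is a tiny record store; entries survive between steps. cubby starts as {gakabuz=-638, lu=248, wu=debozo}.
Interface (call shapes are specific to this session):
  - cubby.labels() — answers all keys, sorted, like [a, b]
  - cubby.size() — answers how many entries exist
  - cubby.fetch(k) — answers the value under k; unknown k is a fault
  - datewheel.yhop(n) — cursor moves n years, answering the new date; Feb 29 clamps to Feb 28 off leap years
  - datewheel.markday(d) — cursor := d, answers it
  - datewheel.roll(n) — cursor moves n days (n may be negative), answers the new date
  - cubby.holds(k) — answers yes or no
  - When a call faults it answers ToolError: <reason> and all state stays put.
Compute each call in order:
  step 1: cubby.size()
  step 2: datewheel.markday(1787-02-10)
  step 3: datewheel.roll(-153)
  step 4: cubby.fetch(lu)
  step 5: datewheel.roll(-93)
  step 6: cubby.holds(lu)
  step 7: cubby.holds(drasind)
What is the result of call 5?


>>> cubby.size
= 3
>>> datewheel.markday d=1787-02-10
= 1787-02-10
>>> datewheel.roll n=-153
= 1786-09-10
>>> cubby.fetch k=lu
= 248
>>> datewheel.roll n=-93
= 1786-06-09
>>> cubby.holds k=lu
= yes
>>> cubby.holds k=drasind
= no

Answer: 1786-06-09


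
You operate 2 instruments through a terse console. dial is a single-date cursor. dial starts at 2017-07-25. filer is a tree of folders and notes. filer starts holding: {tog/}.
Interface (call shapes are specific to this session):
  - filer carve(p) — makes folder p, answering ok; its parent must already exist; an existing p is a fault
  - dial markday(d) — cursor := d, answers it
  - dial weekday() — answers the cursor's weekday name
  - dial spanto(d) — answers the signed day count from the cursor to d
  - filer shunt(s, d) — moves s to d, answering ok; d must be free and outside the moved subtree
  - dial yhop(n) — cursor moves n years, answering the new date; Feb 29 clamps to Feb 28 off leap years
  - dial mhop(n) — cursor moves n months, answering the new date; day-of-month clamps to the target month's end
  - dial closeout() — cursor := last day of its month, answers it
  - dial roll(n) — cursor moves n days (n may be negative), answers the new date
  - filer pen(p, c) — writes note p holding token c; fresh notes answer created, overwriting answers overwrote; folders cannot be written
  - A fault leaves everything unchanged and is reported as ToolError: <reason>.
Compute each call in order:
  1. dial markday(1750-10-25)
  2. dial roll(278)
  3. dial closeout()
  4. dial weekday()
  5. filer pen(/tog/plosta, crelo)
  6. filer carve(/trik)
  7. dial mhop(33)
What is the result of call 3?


Answer: 1751-07-31

Derivation:
→ dial markday(d: 1750-10-25)
← 1750-10-25
→ dial roll(n: 278)
← 1751-07-30
→ dial closeout()
← 1751-07-31
→ dial weekday()
← Saturday
→ filer pen(p: /tog/plosta, c: crelo)
← created
→ filer carve(p: /trik)
← ok
→ dial mhop(n: 33)
← 1754-04-30


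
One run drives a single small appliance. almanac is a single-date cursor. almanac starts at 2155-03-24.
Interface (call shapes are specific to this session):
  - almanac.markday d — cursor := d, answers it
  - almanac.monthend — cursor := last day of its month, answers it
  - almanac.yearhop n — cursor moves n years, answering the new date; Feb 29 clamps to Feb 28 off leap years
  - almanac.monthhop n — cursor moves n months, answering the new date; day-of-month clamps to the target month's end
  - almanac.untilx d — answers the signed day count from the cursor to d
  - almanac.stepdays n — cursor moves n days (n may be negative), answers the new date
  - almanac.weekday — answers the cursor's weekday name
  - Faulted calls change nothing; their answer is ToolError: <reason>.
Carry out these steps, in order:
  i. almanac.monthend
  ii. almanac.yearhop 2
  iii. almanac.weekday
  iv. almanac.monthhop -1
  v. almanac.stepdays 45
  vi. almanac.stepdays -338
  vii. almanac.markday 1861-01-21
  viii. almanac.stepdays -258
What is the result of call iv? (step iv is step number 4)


Answer: 2157-02-28

Derivation:
-- monthend() == 2155-03-31
-- yearhop(2) == 2157-03-31
-- weekday() == Thursday
-- monthhop(-1) == 2157-02-28
-- stepdays(45) == 2157-04-14
-- stepdays(-338) == 2156-05-11
-- markday(1861-01-21) == 1861-01-21
-- stepdays(-258) == 1860-05-08


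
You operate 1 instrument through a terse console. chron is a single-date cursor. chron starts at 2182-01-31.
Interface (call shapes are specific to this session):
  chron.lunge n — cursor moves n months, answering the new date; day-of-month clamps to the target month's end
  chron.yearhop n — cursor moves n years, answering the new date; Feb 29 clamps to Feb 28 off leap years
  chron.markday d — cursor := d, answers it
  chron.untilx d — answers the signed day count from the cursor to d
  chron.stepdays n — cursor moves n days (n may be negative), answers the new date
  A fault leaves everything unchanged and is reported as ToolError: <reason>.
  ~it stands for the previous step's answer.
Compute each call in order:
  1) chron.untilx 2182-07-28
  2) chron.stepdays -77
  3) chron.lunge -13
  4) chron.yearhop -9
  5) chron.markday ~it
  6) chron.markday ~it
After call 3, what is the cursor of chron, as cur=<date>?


$ chron.untilx d: 2182-07-28
  178
$ chron.stepdays n: -77
  2181-11-15
$ chron.lunge n: -13
  2180-10-15
$ chron.yearhop n: -9
  2171-10-15
$ chron.markday d: ~it
  2171-10-15
$ chron.markday d: ~it
  2171-10-15

Answer: cur=2180-10-15


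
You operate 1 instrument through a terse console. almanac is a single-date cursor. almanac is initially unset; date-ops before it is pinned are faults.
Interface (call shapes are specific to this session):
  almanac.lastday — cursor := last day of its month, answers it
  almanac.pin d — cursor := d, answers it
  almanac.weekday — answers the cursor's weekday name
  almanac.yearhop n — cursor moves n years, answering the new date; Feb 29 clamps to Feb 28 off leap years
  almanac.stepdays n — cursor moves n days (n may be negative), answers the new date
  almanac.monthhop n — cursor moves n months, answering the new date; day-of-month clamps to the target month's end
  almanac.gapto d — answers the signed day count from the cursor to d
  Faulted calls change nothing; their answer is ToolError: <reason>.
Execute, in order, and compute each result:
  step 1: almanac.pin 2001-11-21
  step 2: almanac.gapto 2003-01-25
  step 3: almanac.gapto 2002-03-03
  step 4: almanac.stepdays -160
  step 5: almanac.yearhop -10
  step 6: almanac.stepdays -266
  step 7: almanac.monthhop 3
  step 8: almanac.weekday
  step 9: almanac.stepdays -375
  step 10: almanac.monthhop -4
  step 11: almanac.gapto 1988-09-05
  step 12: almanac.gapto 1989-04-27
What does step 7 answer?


Answer: 1990-12-21

Derivation:
-> almanac.pin(d: 2001-11-21)
<- 2001-11-21
-> almanac.gapto(d: 2003-01-25)
<- 430
-> almanac.gapto(d: 2002-03-03)
<- 102
-> almanac.stepdays(n: -160)
<- 2001-06-14
-> almanac.yearhop(n: -10)
<- 1991-06-14
-> almanac.stepdays(n: -266)
<- 1990-09-21
-> almanac.monthhop(n: 3)
<- 1990-12-21
-> almanac.weekday()
<- Friday
-> almanac.stepdays(n: -375)
<- 1989-12-11
-> almanac.monthhop(n: -4)
<- 1989-08-11
-> almanac.gapto(d: 1988-09-05)
<- -340
-> almanac.gapto(d: 1989-04-27)
<- -106


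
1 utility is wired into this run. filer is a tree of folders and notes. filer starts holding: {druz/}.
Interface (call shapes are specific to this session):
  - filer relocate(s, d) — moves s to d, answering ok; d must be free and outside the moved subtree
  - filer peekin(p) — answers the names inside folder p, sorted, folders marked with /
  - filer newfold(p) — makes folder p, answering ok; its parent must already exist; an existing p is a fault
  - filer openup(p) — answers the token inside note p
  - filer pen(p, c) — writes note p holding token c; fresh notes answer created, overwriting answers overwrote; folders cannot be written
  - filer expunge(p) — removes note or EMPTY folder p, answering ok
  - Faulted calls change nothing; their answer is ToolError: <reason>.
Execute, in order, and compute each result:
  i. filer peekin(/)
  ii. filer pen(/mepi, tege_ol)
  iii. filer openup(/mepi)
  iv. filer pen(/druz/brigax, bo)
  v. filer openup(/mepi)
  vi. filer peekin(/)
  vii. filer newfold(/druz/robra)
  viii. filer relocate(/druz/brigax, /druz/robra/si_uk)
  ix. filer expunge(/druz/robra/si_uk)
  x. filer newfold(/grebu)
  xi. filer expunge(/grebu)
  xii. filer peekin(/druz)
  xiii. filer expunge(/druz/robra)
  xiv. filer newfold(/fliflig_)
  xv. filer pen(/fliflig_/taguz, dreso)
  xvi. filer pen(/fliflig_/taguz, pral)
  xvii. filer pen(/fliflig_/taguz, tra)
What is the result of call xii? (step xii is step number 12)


>> filer peekin(p=/)
<< [druz/]
>> filer pen(p=/mepi, c=tege_ol)
<< created
>> filer openup(p=/mepi)
<< tege_ol
>> filer pen(p=/druz/brigax, c=bo)
<< created
>> filer openup(p=/mepi)
<< tege_ol
>> filer peekin(p=/)
<< [druz/, mepi]
>> filer newfold(p=/druz/robra)
<< ok
>> filer relocate(s=/druz/brigax, d=/druz/robra/si_uk)
<< ok
>> filer expunge(p=/druz/robra/si_uk)
<< ok
>> filer newfold(p=/grebu)
<< ok
>> filer expunge(p=/grebu)
<< ok
>> filer peekin(p=/druz)
<< [robra/]
>> filer expunge(p=/druz/robra)
<< ok
>> filer newfold(p=/fliflig_)
<< ok
>> filer pen(p=/fliflig_/taguz, c=dreso)
<< created
>> filer pen(p=/fliflig_/taguz, c=pral)
<< overwrote
>> filer pen(p=/fliflig_/taguz, c=tra)
<< overwrote

Answer: [robra/]


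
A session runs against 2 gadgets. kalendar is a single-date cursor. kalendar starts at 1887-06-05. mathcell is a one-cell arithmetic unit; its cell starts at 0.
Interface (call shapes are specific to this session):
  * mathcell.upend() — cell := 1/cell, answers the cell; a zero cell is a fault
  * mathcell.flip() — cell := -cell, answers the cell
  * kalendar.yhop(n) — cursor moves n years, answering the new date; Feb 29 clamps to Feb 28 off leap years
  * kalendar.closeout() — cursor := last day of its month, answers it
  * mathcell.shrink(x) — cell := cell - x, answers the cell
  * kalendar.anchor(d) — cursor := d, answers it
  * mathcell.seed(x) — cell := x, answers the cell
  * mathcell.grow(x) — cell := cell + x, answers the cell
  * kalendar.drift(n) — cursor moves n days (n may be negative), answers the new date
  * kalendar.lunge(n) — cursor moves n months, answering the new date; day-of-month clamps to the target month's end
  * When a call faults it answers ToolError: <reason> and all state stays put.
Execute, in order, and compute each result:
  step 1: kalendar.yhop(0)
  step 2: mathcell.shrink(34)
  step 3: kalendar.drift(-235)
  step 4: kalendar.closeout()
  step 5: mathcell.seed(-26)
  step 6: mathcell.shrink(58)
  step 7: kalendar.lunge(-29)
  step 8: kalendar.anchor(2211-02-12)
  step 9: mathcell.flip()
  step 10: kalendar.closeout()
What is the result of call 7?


-- kalendar.yhop(0) -> 1887-06-05
-- mathcell.shrink(34) -> -34
-- kalendar.drift(-235) -> 1886-10-13
-- kalendar.closeout() -> 1886-10-31
-- mathcell.seed(-26) -> -26
-- mathcell.shrink(58) -> -84
-- kalendar.lunge(-29) -> 1884-05-31
-- kalendar.anchor(2211-02-12) -> 2211-02-12
-- mathcell.flip() -> 84
-- kalendar.closeout() -> 2211-02-28

Answer: 1884-05-31


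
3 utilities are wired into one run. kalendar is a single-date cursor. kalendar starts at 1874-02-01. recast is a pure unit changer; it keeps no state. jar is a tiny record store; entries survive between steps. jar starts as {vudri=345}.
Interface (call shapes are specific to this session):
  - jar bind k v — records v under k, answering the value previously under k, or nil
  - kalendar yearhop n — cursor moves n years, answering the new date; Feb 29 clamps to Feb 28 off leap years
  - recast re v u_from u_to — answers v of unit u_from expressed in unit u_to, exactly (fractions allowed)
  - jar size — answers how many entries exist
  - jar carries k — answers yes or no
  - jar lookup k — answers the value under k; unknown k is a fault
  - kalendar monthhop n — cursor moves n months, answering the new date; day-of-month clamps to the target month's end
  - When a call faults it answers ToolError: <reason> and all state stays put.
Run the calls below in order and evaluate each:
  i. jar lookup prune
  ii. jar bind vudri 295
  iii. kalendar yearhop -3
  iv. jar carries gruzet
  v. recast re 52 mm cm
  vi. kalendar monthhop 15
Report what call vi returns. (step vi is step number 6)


Answer: 1872-05-01

Derivation:
Act: jar lookup[k: prune]
Obs: ToolError: no such key prune
Act: jar bind[k: vudri; v: 295]
Obs: 345
Act: kalendar yearhop[n: -3]
Obs: 1871-02-01
Act: jar carries[k: gruzet]
Obs: no
Act: recast re[v: 52; u_from: mm; u_to: cm]
Obs: 26/5
Act: kalendar monthhop[n: 15]
Obs: 1872-05-01


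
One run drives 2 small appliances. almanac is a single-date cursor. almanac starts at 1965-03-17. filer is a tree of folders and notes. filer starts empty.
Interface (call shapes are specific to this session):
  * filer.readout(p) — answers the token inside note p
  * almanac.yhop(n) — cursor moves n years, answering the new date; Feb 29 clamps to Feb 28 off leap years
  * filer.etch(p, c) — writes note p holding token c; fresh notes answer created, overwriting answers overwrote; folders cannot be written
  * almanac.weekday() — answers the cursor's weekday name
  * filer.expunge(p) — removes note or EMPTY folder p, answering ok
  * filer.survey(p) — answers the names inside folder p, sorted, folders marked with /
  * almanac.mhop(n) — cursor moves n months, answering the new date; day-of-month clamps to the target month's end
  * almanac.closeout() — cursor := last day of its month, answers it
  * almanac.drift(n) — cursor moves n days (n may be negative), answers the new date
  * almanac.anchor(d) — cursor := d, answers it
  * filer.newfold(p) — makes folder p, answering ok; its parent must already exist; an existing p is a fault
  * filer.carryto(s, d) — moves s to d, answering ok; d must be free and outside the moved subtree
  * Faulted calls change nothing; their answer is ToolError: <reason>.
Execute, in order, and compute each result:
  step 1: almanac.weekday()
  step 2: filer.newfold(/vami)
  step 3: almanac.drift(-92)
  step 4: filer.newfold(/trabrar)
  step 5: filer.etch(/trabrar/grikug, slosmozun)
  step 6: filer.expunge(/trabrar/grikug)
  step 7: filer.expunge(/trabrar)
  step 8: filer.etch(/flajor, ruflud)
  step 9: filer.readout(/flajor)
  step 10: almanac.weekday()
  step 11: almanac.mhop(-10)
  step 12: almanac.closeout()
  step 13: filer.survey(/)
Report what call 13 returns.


Answer: [flajor, vami/]

Derivation:
==> almanac.weekday()
<== Wednesday
==> filer.newfold(p=/vami)
<== ok
==> almanac.drift(n=-92)
<== 1964-12-15
==> filer.newfold(p=/trabrar)
<== ok
==> filer.etch(p=/trabrar/grikug, c=slosmozun)
<== created
==> filer.expunge(p=/trabrar/grikug)
<== ok
==> filer.expunge(p=/trabrar)
<== ok
==> filer.etch(p=/flajor, c=ruflud)
<== created
==> filer.readout(p=/flajor)
<== ruflud
==> almanac.weekday()
<== Tuesday
==> almanac.mhop(n=-10)
<== 1964-02-15
==> almanac.closeout()
<== 1964-02-29
==> filer.survey(p=/)
<== [flajor, vami/]


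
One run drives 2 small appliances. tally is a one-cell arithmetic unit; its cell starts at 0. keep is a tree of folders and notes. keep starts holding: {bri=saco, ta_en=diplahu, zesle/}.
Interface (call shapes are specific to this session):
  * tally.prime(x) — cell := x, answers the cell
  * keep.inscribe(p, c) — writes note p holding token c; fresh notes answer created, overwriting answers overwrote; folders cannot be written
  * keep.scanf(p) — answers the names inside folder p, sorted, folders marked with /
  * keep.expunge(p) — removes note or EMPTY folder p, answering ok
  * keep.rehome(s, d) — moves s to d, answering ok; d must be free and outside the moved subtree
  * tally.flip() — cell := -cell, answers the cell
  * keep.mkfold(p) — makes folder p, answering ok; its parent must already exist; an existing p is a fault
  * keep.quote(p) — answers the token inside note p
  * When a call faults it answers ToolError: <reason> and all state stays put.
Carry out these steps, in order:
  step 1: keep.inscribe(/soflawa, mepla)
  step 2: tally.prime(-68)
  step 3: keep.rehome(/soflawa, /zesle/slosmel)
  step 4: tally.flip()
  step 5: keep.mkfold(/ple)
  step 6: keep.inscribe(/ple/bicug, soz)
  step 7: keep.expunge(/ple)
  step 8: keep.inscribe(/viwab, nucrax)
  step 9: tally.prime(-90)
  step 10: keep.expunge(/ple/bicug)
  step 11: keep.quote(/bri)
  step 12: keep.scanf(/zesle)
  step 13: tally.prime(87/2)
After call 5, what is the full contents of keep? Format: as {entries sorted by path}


==> keep.inscribe(p='/soflawa', c='mepla')
<== created
==> tally.prime(x='-68')
<== -68
==> keep.rehome(s='/soflawa', d='/zesle/slosmel')
<== ok
==> tally.flip()
<== 68
==> keep.mkfold(p='/ple')
<== ok
==> keep.inscribe(p='/ple/bicug', c='soz')
<== created
==> keep.expunge(p='/ple')
<== ToolError: not empty
==> keep.inscribe(p='/viwab', c='nucrax')
<== created
==> tally.prime(x='-90')
<== -90
==> keep.expunge(p='/ple/bicug')
<== ok
==> keep.quote(p='/bri')
<== saco
==> keep.scanf(p='/zesle')
<== [slosmel]
==> tally.prime(x='87/2')
<== 87/2

Answer: {bri=saco, ple/, ta_en=diplahu, zesle/, zesle/slosmel=mepla}


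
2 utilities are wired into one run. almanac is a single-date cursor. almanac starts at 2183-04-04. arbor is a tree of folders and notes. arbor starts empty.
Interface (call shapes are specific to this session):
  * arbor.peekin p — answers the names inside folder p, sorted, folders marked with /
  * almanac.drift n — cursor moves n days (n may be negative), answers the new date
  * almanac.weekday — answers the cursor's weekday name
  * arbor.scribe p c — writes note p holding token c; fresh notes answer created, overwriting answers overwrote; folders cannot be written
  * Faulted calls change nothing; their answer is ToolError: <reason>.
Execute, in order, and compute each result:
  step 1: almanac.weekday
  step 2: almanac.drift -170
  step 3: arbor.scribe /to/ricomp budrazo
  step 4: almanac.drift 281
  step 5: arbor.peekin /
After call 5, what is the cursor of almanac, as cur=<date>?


Answer: cur=2183-07-24

Derivation:
# 1. almanac.weekday() -> Friday
# 2. almanac.drift(-170) -> 2182-10-16
# 3. arbor.scribe(/to/ricomp, budrazo) -> ToolError: no parent
# 4. almanac.drift(281) -> 2183-07-24
# 5. arbor.peekin(/) -> []


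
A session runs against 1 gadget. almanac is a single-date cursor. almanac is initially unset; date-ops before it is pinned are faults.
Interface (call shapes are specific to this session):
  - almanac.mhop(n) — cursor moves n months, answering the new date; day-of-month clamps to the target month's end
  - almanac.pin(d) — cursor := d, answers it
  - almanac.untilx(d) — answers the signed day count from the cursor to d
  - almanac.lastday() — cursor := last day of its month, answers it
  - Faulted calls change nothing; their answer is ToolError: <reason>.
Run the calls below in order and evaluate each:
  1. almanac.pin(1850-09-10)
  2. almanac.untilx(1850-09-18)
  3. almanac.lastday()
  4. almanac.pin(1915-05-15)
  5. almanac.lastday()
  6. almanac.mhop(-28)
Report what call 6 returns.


Answer: 1913-01-31

Derivation:
I call almanac.pin passing 1850-09-10, yielding 1850-09-10.
I call almanac.untilx passing 1850-09-18: 8.
I invoke almanac.lastday, → 1850-09-30.
Then almanac.pin passing 1915-05-15, — result: 1915-05-15.
Invoking almanac.lastday(), — result: 1915-05-31.
I run almanac.mhop passing -28, which returns 1913-01-31.


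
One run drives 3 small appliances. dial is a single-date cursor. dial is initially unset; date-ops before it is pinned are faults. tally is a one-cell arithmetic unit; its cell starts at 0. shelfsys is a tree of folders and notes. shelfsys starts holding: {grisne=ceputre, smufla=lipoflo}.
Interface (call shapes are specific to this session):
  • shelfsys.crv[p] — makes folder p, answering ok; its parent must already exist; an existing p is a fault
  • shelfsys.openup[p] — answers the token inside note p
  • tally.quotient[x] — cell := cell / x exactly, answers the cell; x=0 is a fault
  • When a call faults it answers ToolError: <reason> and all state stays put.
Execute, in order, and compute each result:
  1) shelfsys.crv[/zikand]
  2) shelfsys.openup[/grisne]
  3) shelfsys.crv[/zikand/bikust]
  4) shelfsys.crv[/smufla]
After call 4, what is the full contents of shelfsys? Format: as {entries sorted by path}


Answer: {grisne=ceputre, smufla=lipoflo, zikand/, zikand/bikust/}

Derivation:
Then shelfsys.crv using p→/zikand, → ok.
I use shelfsys.openup using p→/grisne, giving ceputre.
Now I run shelfsys.crv using p→/zikand/bikust, and see ok.
I call shelfsys.crv using p→/smufla, and observe ToolError: exists.


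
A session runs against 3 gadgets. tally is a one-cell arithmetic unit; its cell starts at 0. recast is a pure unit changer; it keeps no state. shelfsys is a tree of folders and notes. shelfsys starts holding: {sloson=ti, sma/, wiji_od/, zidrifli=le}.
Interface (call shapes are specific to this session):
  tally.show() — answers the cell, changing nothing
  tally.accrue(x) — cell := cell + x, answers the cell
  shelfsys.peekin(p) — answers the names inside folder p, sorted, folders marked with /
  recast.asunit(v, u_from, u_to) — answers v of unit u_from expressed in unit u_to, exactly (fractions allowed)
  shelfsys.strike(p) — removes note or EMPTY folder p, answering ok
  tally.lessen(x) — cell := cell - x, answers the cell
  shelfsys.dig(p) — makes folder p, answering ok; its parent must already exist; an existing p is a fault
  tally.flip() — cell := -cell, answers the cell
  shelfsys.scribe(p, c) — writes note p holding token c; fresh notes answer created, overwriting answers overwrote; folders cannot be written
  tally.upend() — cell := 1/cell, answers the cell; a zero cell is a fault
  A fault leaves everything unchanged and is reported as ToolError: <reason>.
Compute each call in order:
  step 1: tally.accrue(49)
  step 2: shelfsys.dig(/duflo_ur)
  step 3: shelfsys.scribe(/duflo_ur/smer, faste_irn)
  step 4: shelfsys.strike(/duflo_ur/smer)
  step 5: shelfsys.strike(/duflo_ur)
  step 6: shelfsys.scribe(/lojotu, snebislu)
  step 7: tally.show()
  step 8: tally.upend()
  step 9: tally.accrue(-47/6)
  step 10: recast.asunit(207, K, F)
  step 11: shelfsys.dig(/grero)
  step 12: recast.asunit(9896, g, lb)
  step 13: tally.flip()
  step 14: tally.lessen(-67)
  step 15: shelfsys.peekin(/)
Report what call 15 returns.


[in] accrue x: 49
  49
[in] dig p: /duflo_ur
  ok
[in] scribe p: /duflo_ur/smer c: faste_irn
  created
[in] strike p: /duflo_ur/smer
  ok
[in] strike p: /duflo_ur
  ok
[in] scribe p: /lojotu c: snebislu
  created
[in] show
  49
[in] upend
  1/49
[in] accrue x: -47/6
  -2297/294
[in] asunit v: 207 u_from: K u_to: F
  -8707/100
[in] dig p: /grero
  ok
[in] asunit v: 9896 u_from: g u_to: lb
  989600000/45359237
[in] flip
  2297/294
[in] lessen x: -67
  21995/294
[in] peekin p: /
  [grero/, lojotu, sloson, sma/, wiji_od/, zidrifli]

Answer: [grero/, lojotu, sloson, sma/, wiji_od/, zidrifli]


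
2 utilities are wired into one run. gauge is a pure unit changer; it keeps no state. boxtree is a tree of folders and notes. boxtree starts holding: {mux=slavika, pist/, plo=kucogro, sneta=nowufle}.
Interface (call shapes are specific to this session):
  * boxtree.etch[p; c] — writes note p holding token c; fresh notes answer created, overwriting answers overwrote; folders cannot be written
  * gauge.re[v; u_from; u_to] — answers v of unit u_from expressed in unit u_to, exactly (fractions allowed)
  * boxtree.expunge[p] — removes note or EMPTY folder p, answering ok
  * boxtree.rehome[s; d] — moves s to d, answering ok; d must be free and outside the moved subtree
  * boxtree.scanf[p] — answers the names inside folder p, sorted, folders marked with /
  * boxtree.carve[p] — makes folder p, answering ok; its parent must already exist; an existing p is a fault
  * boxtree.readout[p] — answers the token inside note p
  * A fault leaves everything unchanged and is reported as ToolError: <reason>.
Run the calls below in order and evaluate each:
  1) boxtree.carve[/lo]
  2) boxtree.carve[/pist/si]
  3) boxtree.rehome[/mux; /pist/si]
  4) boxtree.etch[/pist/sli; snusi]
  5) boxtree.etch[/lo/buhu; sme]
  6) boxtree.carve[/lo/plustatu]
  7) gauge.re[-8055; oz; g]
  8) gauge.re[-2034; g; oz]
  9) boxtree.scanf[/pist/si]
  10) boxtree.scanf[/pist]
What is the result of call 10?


// 1. carve(p=/lo) : ok
// 2. carve(p=/pist/si) : ok
// 3. rehome(s=/mux, d=/pist/si) : ToolError: exists
// 4. etch(p=/pist/sli, c=snusi) : created
// 5. etch(p=/lo/buhu, c=sme) : created
// 6. carve(p=/lo/plustatu) : ok
// 7. re(v=-8055, u_from=oz, u_to=g) : -73073730807/320000
// 8. re(v=-2034, u_from=g, u_to=oz) : -3254400000/45359237
// 9. scanf(p=/pist/si) : []
// 10. scanf(p=/pist) : [si/, sli]

Answer: [si/, sli]


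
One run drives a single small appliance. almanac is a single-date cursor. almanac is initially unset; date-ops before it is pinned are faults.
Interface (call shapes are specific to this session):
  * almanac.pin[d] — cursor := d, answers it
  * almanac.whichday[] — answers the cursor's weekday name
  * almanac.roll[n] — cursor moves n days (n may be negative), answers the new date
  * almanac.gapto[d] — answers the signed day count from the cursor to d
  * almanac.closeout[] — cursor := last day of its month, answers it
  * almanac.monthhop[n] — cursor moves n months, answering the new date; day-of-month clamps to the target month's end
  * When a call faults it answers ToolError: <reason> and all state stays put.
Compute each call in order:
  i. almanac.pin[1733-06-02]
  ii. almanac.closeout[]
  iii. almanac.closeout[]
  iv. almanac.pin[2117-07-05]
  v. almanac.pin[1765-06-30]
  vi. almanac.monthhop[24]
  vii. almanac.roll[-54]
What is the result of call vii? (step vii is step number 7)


Answer: 1767-05-07

Derivation:
·→ pin(d='1733-06-02')
·← 1733-06-02
·→ closeout()
·← 1733-06-30
·→ closeout()
·← 1733-06-30
·→ pin(d='2117-07-05')
·← 2117-07-05
·→ pin(d='1765-06-30')
·← 1765-06-30
·→ monthhop(n='24')
·← 1767-06-30
·→ roll(n='-54')
·← 1767-05-07


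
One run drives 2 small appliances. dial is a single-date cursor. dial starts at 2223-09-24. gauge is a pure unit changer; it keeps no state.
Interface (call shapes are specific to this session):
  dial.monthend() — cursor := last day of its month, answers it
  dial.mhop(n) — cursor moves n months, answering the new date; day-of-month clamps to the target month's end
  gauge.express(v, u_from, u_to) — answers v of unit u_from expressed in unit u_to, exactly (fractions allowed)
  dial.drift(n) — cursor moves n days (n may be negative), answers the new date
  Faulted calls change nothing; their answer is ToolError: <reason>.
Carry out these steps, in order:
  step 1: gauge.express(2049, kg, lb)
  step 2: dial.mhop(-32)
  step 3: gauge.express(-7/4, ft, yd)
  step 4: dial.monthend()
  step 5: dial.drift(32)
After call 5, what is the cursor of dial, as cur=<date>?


;; 1. express(v: 2049, u_from: kg, u_to: lb) => 204900000000/45359237
;; 2. mhop(n: -32) => 2221-01-24
;; 3. express(v: -7/4, u_from: ft, u_to: yd) => -7/12
;; 4. monthend() => 2221-01-31
;; 5. drift(n: 32) => 2221-03-04

Answer: cur=2221-03-04


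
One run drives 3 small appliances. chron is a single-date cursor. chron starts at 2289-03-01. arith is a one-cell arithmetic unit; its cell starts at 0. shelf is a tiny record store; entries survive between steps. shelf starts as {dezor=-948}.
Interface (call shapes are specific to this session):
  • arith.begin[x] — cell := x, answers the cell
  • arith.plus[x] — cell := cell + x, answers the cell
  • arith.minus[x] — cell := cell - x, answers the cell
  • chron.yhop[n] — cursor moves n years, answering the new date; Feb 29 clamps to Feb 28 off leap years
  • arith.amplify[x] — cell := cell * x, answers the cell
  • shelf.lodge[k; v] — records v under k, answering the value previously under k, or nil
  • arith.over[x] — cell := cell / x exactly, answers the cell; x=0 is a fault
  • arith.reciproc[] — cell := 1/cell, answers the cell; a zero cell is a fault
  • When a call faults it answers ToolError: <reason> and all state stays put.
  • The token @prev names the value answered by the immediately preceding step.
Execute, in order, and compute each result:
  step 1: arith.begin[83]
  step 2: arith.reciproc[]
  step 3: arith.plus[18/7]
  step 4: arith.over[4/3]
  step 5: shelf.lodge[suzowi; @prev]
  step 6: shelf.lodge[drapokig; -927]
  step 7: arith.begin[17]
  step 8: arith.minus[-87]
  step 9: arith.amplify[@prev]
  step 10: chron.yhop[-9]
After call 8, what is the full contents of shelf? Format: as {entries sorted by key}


Answer: {dezor=-948, drapokig=-927, suzowi=4503/2324}

Derivation:
% arith.begin x=83
[out] 83
% arith.reciproc
[out] 1/83
% arith.plus x=18/7
[out] 1501/581
% arith.over x=4/3
[out] 4503/2324
% shelf.lodge k=suzowi v=@prev
[out] nil
% shelf.lodge k=drapokig v=-927
[out] nil
% arith.begin x=17
[out] 17
% arith.minus x=-87
[out] 104
% arith.amplify x=@prev
[out] 10816
% chron.yhop n=-9
[out] 2280-03-01


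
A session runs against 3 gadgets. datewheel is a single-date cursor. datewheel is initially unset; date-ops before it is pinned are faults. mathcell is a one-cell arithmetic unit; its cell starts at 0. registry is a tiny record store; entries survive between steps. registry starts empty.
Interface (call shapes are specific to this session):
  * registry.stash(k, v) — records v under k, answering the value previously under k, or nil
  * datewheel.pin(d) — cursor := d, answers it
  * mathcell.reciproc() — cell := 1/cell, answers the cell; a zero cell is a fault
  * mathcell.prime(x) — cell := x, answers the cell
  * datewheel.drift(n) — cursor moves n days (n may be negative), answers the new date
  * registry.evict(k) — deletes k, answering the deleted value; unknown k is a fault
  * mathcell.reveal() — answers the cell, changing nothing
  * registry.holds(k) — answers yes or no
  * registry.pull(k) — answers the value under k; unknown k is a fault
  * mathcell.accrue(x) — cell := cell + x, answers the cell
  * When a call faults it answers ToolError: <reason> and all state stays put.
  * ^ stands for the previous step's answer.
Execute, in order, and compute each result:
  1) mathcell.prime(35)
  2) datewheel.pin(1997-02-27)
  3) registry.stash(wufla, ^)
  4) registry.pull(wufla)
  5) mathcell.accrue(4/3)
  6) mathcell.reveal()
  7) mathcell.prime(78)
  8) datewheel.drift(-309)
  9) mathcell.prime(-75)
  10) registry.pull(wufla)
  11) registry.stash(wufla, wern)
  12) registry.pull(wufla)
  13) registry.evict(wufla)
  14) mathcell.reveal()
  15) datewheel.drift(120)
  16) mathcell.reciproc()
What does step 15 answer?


> prime x→35
:: 35
> pin d→1997-02-27
:: 1997-02-27
> stash k→wufla v→^
:: nil
> pull k→wufla
:: 1997-02-27
> accrue x→4/3
:: 109/3
> reveal
:: 109/3
> prime x→78
:: 78
> drift n→-309
:: 1996-04-24
> prime x→-75
:: -75
> pull k→wufla
:: 1997-02-27
> stash k→wufla v→wern
:: 1997-02-27
> pull k→wufla
:: wern
> evict k→wufla
:: wern
> reveal
:: -75
> drift n→120
:: 1996-08-22
> reciproc
:: -1/75

Answer: 1996-08-22


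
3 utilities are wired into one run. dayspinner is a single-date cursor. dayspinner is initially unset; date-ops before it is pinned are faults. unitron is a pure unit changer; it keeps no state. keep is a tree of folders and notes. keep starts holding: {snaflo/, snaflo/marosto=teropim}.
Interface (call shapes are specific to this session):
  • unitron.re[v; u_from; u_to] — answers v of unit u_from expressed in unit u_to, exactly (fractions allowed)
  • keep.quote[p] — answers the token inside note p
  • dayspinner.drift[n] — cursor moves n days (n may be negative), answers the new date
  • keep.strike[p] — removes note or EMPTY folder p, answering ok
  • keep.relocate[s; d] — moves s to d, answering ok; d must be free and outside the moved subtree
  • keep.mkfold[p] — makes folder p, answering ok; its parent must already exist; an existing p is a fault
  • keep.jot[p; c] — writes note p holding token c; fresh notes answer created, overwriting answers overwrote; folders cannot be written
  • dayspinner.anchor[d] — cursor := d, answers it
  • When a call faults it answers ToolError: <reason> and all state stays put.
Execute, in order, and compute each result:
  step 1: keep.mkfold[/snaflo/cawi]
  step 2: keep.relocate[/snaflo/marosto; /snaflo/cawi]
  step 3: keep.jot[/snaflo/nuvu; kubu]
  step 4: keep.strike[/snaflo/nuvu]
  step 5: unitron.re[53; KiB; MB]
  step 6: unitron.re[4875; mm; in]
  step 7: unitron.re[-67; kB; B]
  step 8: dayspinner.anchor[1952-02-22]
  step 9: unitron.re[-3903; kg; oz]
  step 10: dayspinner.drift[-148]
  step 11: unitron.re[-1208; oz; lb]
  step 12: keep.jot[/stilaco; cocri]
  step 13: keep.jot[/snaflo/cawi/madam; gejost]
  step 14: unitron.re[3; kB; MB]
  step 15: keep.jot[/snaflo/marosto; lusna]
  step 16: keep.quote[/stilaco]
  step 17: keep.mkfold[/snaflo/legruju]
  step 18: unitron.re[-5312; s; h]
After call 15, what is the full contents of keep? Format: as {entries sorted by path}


Step: keep.mkfold[p='/snaflo/cawi']
Result: ok
Step: keep.relocate[s='/snaflo/marosto'; d='/snaflo/cawi']
Result: ToolError: exists
Step: keep.jot[p='/snaflo/nuvu'; c='kubu']
Result: created
Step: keep.strike[p='/snaflo/nuvu']
Result: ok
Step: unitron.re[v='53'; u_from='KiB'; u_to='MB']
Result: 848/15625
Step: unitron.re[v='4875'; u_from='mm'; u_to='in']
Result: 24375/127
Step: unitron.re[v='-67'; u_from='kB'; u_to='B']
Result: -67000
Step: dayspinner.anchor[d='1952-02-22']
Result: 1952-02-22
Step: unitron.re[v='-3903'; u_from='kg'; u_to='oz']
Result: -6244800000000/45359237
Step: dayspinner.drift[n='-148']
Result: 1951-09-27
Step: unitron.re[v='-1208'; u_from='oz'; u_to='lb']
Result: -151/2
Step: keep.jot[p='/stilaco'; c='cocri']
Result: created
Step: keep.jot[p='/snaflo/cawi/madam'; c='gejost']
Result: created
Step: unitron.re[v='3'; u_from='kB'; u_to='MB']
Result: 3/1000
Step: keep.jot[p='/snaflo/marosto'; c='lusna']
Result: overwrote
Step: keep.quote[p='/stilaco']
Result: cocri
Step: keep.mkfold[p='/snaflo/legruju']
Result: ok
Step: unitron.re[v='-5312'; u_from='s'; u_to='h']
Result: -332/225

Answer: {snaflo/, snaflo/cawi/, snaflo/cawi/madam=gejost, snaflo/marosto=lusna, stilaco=cocri}


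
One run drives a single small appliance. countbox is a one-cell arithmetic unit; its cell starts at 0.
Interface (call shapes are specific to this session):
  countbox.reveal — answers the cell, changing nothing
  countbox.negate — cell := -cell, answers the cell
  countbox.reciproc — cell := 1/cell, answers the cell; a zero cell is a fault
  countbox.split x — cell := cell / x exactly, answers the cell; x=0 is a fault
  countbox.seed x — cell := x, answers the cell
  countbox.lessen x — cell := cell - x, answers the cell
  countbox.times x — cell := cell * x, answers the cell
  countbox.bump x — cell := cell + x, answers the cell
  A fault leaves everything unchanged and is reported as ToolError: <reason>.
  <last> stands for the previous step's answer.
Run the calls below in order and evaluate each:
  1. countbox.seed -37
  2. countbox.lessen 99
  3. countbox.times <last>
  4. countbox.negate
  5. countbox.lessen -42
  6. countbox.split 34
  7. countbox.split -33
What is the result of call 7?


Answer: 9227/561

Derivation:
·→ seed(x: -37)
·← -37
·→ lessen(x: 99)
·← -136
·→ times(x: <last>)
·← 18496
·→ negate()
·← -18496
·→ lessen(x: -42)
·← -18454
·→ split(x: 34)
·← -9227/17
·→ split(x: -33)
·← 9227/561


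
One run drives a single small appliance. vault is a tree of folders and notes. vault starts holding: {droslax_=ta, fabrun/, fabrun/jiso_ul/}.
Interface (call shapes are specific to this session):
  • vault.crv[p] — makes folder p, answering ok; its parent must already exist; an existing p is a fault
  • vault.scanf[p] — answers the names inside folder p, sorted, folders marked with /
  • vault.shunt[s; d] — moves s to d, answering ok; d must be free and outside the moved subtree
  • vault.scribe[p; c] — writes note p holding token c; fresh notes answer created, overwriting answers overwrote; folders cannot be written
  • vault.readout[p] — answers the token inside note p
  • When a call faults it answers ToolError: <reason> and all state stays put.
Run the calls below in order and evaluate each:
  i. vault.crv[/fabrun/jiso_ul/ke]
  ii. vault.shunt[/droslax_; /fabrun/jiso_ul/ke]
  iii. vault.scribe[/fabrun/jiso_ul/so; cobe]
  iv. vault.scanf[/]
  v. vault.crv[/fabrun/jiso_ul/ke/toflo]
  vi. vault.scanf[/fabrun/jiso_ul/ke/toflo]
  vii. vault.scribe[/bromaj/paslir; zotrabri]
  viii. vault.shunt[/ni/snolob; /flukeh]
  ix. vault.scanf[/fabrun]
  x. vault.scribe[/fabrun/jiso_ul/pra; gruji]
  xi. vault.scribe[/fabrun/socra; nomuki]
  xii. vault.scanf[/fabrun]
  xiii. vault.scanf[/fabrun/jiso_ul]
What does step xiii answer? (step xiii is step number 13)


Answer: [ke/, pra, so]

Derivation:
I try vault.crv passing p=/fabrun/jiso_ul/ke, and get ok.
Now I run vault.shunt passing s=/droslax_, d=/fabrun/jiso_ul/ke: ToolError: exists.
Using vault.scribe passing p=/fabrun/jiso_ul/so, c=cobe, and get created.
Then vault.scanf passing p=/, giving [droslax_, fabrun/].
I try vault.crv passing p=/fabrun/jiso_ul/ke/toflo, which returns ok.
I invoke vault.scanf passing p=/fabrun/jiso_ul/ke/toflo, and see [].
I use vault.scribe passing p=/bromaj/paslir, c=zotrabri, → ToolError: no parent.
I run vault.shunt passing s=/ni/snolob, d=/flukeh, giving ToolError: not found.
Invoking vault.scanf passing p=/fabrun, and observe [jiso_ul/].
Using vault.scribe passing p=/fabrun/jiso_ul/pra, c=gruji: created.
Then vault.scribe passing p=/fabrun/socra, c=nomuki, which returns created.
I run vault.scanf passing p=/fabrun, giving [jiso_ul/, socra].
I invoke vault.scanf passing p=/fabrun/jiso_ul: [ke/, pra, so].


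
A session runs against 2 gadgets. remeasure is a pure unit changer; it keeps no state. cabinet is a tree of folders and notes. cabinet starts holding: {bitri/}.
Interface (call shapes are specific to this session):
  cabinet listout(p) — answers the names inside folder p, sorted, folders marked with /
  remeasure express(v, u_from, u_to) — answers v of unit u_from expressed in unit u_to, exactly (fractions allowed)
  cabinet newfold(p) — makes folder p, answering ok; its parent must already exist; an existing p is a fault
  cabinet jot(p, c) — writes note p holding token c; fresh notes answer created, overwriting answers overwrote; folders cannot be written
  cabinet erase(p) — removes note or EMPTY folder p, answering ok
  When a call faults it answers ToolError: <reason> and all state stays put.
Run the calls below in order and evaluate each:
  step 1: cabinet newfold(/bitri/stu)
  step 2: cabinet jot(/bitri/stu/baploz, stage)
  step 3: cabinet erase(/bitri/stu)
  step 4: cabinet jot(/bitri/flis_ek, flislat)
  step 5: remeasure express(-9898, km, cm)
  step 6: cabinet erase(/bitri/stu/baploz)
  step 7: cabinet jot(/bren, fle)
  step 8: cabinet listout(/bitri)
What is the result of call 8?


// cabinet newfold(p: /bitri/stu) ~> ok
// cabinet jot(p: /bitri/stu/baploz, c: stage) ~> created
// cabinet erase(p: /bitri/stu) ~> ToolError: not empty
// cabinet jot(p: /bitri/flis_ek, c: flislat) ~> created
// remeasure express(v: -9898, u_from: km, u_to: cm) ~> -989800000
// cabinet erase(p: /bitri/stu/baploz) ~> ok
// cabinet jot(p: /bren, c: fle) ~> created
// cabinet listout(p: /bitri) ~> [flis_ek, stu/]

Answer: [flis_ek, stu/]
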